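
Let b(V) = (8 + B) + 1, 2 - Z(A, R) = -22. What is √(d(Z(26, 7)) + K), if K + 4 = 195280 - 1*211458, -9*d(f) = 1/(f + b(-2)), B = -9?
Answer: I*√20971878/36 ≈ 127.21*I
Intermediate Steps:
Z(A, R) = 24 (Z(A, R) = 2 - 1*(-22) = 2 + 22 = 24)
b(V) = 0 (b(V) = (8 - 9) + 1 = -1 + 1 = 0)
d(f) = -1/(9*f) (d(f) = -1/(9*(f + 0)) = -1/(9*f))
K = -16182 (K = -4 + (195280 - 1*211458) = -4 + (195280 - 211458) = -4 - 16178 = -16182)
√(d(Z(26, 7)) + K) = √(-⅑/24 - 16182) = √(-⅑*1/24 - 16182) = √(-1/216 - 16182) = √(-3495313/216) = I*√20971878/36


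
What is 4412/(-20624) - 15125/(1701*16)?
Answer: -27000937/35081424 ≈ -0.76966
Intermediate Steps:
4412/(-20624) - 15125/(1701*16) = 4412*(-1/20624) - 15125/27216 = -1103/5156 - 15125*1/27216 = -1103/5156 - 15125/27216 = -27000937/35081424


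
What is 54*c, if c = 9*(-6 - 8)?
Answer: -6804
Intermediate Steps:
c = -126 (c = 9*(-14) = -126)
54*c = 54*(-126) = -6804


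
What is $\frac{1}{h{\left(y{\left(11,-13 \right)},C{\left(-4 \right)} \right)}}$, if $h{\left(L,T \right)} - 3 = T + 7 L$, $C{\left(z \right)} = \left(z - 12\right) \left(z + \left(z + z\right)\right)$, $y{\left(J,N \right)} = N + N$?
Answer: $\frac{1}{13} \approx 0.076923$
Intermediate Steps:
$y{\left(J,N \right)} = 2 N$
$C{\left(z \right)} = 3 z \left(-12 + z\right)$ ($C{\left(z \right)} = \left(-12 + z\right) \left(z + 2 z\right) = \left(-12 + z\right) 3 z = 3 z \left(-12 + z\right)$)
$h{\left(L,T \right)} = 3 + T + 7 L$ ($h{\left(L,T \right)} = 3 + \left(T + 7 L\right) = 3 + T + 7 L$)
$\frac{1}{h{\left(y{\left(11,-13 \right)},C{\left(-4 \right)} \right)}} = \frac{1}{3 + 3 \left(-4\right) \left(-12 - 4\right) + 7 \cdot 2 \left(-13\right)} = \frac{1}{3 + 3 \left(-4\right) \left(-16\right) + 7 \left(-26\right)} = \frac{1}{3 + 192 - 182} = \frac{1}{13}$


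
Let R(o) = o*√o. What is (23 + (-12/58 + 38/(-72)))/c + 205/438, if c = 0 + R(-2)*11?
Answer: 205/438 + 23245*I*√2/45936 ≈ 0.46804 + 0.71563*I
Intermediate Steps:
R(o) = o^(3/2)
c = -22*I*√2 (c = 0 + (-2)^(3/2)*11 = 0 - 2*I*√2*11 = 0 - 22*I*√2 = -22*I*√2 ≈ -31.113*I)
(23 + (-12/58 + 38/(-72)))/c + 205/438 = (23 + (-12/58 + 38/(-72)))/((-22*I*√2)) + 205/438 = (23 + (-12*1/58 + 38*(-1/72)))*(I*√2/44) + 205*(1/438) = (23 + (-6/29 - 19/36))*(I*√2/44) + 205/438 = (23 - 767/1044)*(I*√2/44) + 205/438 = 23245*(I*√2/44)/1044 + 205/438 = 23245*I*√2/45936 + 205/438 = 205/438 + 23245*I*√2/45936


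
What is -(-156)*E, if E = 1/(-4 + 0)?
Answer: -39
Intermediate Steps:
E = -¼ (E = 1/(-4) = -¼ ≈ -0.25000)
-(-156)*E = -(-156)*(-1)/4 = -26*3/2 = -39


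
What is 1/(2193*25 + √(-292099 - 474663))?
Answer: 54825/3006547387 - I*√766762/3006547387 ≈ 1.8235e-5 - 2.9125e-7*I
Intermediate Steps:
1/(2193*25 + √(-292099 - 474663)) = 1/(54825 + √(-766762)) = 1/(54825 + I*√766762)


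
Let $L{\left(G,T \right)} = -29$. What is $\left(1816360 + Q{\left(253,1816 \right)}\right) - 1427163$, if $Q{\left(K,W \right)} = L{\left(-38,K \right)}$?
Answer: $389168$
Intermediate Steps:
$Q{\left(K,W \right)} = -29$
$\left(1816360 + Q{\left(253,1816 \right)}\right) - 1427163 = \left(1816360 - 29\right) - 1427163 = 1816331 - 1427163 = 389168$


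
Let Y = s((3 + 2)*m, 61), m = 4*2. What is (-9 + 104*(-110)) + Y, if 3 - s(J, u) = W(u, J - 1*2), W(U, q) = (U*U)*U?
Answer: -238427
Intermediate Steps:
m = 8
W(U, q) = U³ (W(U, q) = U²*U = U³)
s(J, u) = 3 - u³
Y = -226978 (Y = 3 - 1*61³ = 3 - 1*226981 = 3 - 226981 = -226978)
(-9 + 104*(-110)) + Y = (-9 + 104*(-110)) - 226978 = (-9 - 11440) - 226978 = -11449 - 226978 = -238427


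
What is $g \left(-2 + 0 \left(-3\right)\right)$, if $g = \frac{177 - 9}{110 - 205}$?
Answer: $\frac{336}{95} \approx 3.5368$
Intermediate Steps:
$g = - \frac{168}{95}$ ($g = \frac{168}{-95} = 168 \left(- \frac{1}{95}\right) = - \frac{168}{95} \approx -1.7684$)
$g \left(-2 + 0 \left(-3\right)\right) = - \frac{168 \left(-2 + 0 \left(-3\right)\right)}{95} = - \frac{168 \left(-2 + 0\right)}{95} = \left(- \frac{168}{95}\right) \left(-2\right) = \frac{336}{95}$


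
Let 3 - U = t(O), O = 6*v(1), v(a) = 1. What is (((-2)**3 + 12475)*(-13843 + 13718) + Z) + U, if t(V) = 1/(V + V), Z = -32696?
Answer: -19092817/12 ≈ -1.5911e+6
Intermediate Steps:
O = 6 (O = 6*1 = 6)
t(V) = 1/(2*V)
U = 35/12 (U = 3 - 1/(2*6) = 3 - 1*1/12 = 3 - 1/12 = 35/12 ≈ 2.9167)
(((-2)**3 + 12475)*(-13843 + 13718) + Z) + U = (((-2)**3 + 12475)*(-13843 + 13718) - 32696) + 35/12 = ((-8 + 12475)*(-125) - 32696) + 35/12 = (12467*(-125) - 32696) + 35/12 = (-1558375 - 32696) + 35/12 = -1591071 + 35/12 = -19092817/12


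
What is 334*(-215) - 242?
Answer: -72052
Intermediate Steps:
334*(-215) - 242 = -71810 - 242 = -72052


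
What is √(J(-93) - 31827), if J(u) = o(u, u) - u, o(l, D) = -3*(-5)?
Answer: I*√31719 ≈ 178.1*I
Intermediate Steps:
o(l, D) = 15
J(u) = 15 - u
√(J(-93) - 31827) = √((15 - 1*(-93)) - 31827) = √((15 + 93) - 31827) = √(108 - 31827) = √(-31719) = I*√31719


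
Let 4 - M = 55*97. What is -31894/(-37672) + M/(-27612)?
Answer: 11265485/10835409 ≈ 1.0397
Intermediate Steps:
M = -5331 (M = 4 - 55*97 = 4 - 1*5335 = 4 - 5335 = -5331)
-31894/(-37672) + M/(-27612) = -31894/(-37672) - 5331/(-27612) = -31894*(-1/37672) - 5331*(-1/27612) = 15947/18836 + 1777/9204 = 11265485/10835409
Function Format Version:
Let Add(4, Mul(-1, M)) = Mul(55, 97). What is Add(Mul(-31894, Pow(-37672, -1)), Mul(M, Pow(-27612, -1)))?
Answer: Rational(11265485, 10835409) ≈ 1.0397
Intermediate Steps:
M = -5331 (M = Add(4, Mul(-1, Mul(55, 97))) = Add(4, Mul(-1, 5335)) = Add(4, -5335) = -5331)
Add(Mul(-31894, Pow(-37672, -1)), Mul(M, Pow(-27612, -1))) = Add(Mul(-31894, Pow(-37672, -1)), Mul(-5331, Pow(-27612, -1))) = Add(Mul(-31894, Rational(-1, 37672)), Mul(-5331, Rational(-1, 27612))) = Add(Rational(15947, 18836), Rational(1777, 9204)) = Rational(11265485, 10835409)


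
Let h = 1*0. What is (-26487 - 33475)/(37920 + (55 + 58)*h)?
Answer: -29981/18960 ≈ -1.5813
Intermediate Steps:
h = 0
(-26487 - 33475)/(37920 + (55 + 58)*h) = (-26487 - 33475)/(37920 + (55 + 58)*0) = -59962/(37920 + 113*0) = -59962/(37920 + 0) = -59962/37920 = -59962*1/37920 = -29981/18960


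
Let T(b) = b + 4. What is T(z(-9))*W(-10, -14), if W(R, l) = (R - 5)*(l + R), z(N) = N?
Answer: -1800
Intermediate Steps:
T(b) = 4 + b
W(R, l) = (-5 + R)*(R + l)
T(z(-9))*W(-10, -14) = (4 - 9)*((-10)² - 5*(-10) - 5*(-14) - 10*(-14)) = -5*(100 + 50 + 70 + 140) = -5*360 = -1800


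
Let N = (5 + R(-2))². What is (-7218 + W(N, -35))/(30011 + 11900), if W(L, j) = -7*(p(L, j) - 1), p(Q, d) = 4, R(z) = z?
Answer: -7239/41911 ≈ -0.17272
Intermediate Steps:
N = 9 (N = (5 - 2)² = 3² = 9)
W(L, j) = -21 (W(L, j) = -7*(4 - 1) = -7*3 = -21)
(-7218 + W(N, -35))/(30011 + 11900) = (-7218 - 21)/(30011 + 11900) = -7239/41911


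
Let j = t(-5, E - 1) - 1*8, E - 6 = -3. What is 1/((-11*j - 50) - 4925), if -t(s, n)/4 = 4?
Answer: -1/4711 ≈ -0.00021227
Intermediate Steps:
E = 3 (E = 6 - 3 = 3)
t(s, n) = -16 (t(s, n) = -4*4 = -16)
j = -24 (j = -16 - 1*8 = -16 - 8 = -24)
1/((-11*j - 50) - 4925) = 1/((-11*(-24) - 50) - 4925) = 1/((264 - 50) - 4925) = 1/(214 - 4925) = 1/(-4711) = -1/4711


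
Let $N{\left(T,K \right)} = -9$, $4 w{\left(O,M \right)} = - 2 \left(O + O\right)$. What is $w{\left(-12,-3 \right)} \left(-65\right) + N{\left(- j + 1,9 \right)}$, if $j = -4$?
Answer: $-789$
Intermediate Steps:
$w{\left(O,M \right)} = - O$ ($w{\left(O,M \right)} = \frac{\left(-2\right) \left(O + O\right)}{4} = \frac{\left(-2\right) 2 O}{4} = \frac{\left(-4\right) O}{4} = - O$)
$w{\left(-12,-3 \right)} \left(-65\right) + N{\left(- j + 1,9 \right)} = \left(-1\right) \left(-12\right) \left(-65\right) - 9 = 12 \left(-65\right) - 9 = -780 - 9 = -789$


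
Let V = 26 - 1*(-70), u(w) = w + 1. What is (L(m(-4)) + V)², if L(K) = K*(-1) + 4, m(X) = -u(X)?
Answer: 9409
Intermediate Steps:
u(w) = 1 + w
m(X) = -1 - X (m(X) = -(1 + X) = -1 - X)
L(K) = 4 - K (L(K) = -K + 4 = 4 - K)
V = 96 (V = 26 + 70 = 96)
(L(m(-4)) + V)² = ((4 - (-1 - 1*(-4))) + 96)² = ((4 - (-1 + 4)) + 96)² = ((4 - 1*3) + 96)² = ((4 - 3) + 96)² = (1 + 96)² = 97² = 9409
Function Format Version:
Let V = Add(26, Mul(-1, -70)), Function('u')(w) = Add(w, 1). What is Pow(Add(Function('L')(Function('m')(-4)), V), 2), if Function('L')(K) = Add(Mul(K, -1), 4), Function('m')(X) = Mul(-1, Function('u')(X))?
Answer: 9409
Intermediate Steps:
Function('u')(w) = Add(1, w)
Function('m')(X) = Add(-1, Mul(-1, X)) (Function('m')(X) = Mul(-1, Add(1, X)) = Add(-1, Mul(-1, X)))
Function('L')(K) = Add(4, Mul(-1, K)) (Function('L')(K) = Add(Mul(-1, K), 4) = Add(4, Mul(-1, K)))
V = 96 (V = Add(26, 70) = 96)
Pow(Add(Function('L')(Function('m')(-4)), V), 2) = Pow(Add(Add(4, Mul(-1, Add(-1, Mul(-1, -4)))), 96), 2) = Pow(Add(Add(4, Mul(-1, Add(-1, 4))), 96), 2) = Pow(Add(Add(4, Mul(-1, 3)), 96), 2) = Pow(Add(Add(4, -3), 96), 2) = Pow(Add(1, 96), 2) = Pow(97, 2) = 9409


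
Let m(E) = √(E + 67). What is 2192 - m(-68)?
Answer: 2192 - I ≈ 2192.0 - 1.0*I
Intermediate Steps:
m(E) = √(67 + E)
2192 - m(-68) = 2192 - √(67 - 68) = 2192 - √(-1) = 2192 - I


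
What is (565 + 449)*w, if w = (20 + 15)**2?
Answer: 1242150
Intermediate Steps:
w = 1225 (w = 35**2 = 1225)
(565 + 449)*w = (565 + 449)*1225 = 1014*1225 = 1242150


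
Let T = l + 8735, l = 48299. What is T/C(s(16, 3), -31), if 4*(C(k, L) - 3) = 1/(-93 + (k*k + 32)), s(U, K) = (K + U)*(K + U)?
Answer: 29716995360/1563121 ≈ 19011.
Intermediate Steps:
s(U, K) = (K + U)²
C(k, L) = 3 + 1/(4*(-61 + k²)) (C(k, L) = 3 + 1/(4*(-93 + (k*k + 32))) = 3 + 1/(4*(-93 + (k² + 32))) = 3 + 1/(4*(-93 + (32 + k²))) = 3 + 1/(4*(-61 + k²)))
T = 57034 (T = 48299 + 8735 = 57034)
T/C(s(16, 3), -31) = 57034/(((-731 + 12*((3 + 16)²)²)/(4*(-61 + ((3 + 16)²)²)))) = 57034/(((-731 + 12*(19²)²)/(4*(-61 + (19²)²)))) = 57034/(((-731 + 12*361²)/(4*(-61 + 361²)))) = 57034/(((-731 + 12*130321)/(4*(-61 + 130321)))) = 57034/(((¼)*(-731 + 1563852)/130260)) = 57034/(((¼)*(1/130260)*1563121)) = 57034/(1563121/521040) = 57034*(521040/1563121) = 29716995360/1563121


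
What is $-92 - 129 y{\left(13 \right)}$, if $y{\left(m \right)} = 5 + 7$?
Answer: $-1640$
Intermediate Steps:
$y{\left(m \right)} = 12$
$-92 - 129 y{\left(13 \right)} = -92 - 1548 = -1640$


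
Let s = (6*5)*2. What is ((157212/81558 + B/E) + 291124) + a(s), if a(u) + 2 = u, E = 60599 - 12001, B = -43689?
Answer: 64117786009989/220197538 ≈ 2.9118e+5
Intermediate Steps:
s = 60 (s = 30*2 = 60)
E = 48598
a(u) = -2 + u
((157212/81558 + B/E) + 291124) + a(s) = ((157212/81558 - 43689/48598) + 291124) + (-2 + 60) = ((157212*(1/81558) - 43689*1/48598) + 291124) + 58 = ((8734/4531 - 43689/48598) + 291124) + 58 = (226500073/220197538 + 291124) + 58 = 64105014552785/220197538 + 58 = 64117786009989/220197538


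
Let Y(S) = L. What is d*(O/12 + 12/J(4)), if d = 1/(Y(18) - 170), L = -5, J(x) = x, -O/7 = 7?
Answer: 13/2100 ≈ 0.0061905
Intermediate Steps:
O = -49 (O = -7*7 = -49)
Y(S) = -5
d = -1/175 (d = 1/(-5 - 170) = 1/(-175) = -1/175 ≈ -0.0057143)
d*(O/12 + 12/J(4)) = -(-49/12 + 12/4)/175 = -(-49*1/12 + 12*(¼))/175 = -(-49/12 + 3)/175 = -1/175*(-13/12) = 13/2100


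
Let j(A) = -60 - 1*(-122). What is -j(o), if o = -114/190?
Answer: -62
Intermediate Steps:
o = -⅗ (o = -114*1/190 = -⅗ ≈ -0.60000)
j(A) = 62 (j(A) = -60 + 122 = 62)
-j(o) = -1*62 = -62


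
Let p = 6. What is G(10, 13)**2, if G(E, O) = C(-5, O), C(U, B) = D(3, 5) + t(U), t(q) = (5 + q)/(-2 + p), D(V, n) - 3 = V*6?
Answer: 441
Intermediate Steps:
D(V, n) = 3 + 6*V (D(V, n) = 3 + V*6 = 3 + 6*V)
t(q) = 5/4 + q/4 (t(q) = (5 + q)/(-2 + 6) = (5 + q)/4 = (5 + q)*(1/4) = 5/4 + q/4)
C(U, B) = 89/4 + U/4 (C(U, B) = (3 + 6*3) + (5/4 + U/4) = (3 + 18) + (5/4 + U/4) = 21 + (5/4 + U/4) = 89/4 + U/4)
G(E, O) = 21 (G(E, O) = 89/4 + (1/4)*(-5) = 89/4 - 5/4 = 21)
G(10, 13)**2 = 21**2 = 441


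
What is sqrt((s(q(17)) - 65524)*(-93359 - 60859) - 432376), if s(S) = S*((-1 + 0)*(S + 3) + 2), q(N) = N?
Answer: 2*sqrt(2537934641) ≈ 1.0076e+5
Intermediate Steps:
s(S) = S*(-1 - S) (s(S) = S*(-(3 + S) + 2) = S*((-3 - S) + 2) = S*(-1 - S))
sqrt((s(q(17)) - 65524)*(-93359 - 60859) - 432376) = sqrt((-1*17*(1 + 17) - 65524)*(-93359 - 60859) - 432376) = sqrt((-1*17*18 - 65524)*(-154218) - 432376) = sqrt((-306 - 65524)*(-154218) - 432376) = sqrt(-65830*(-154218) - 432376) = sqrt(10152170940 - 432376) = sqrt(10151738564) = 2*sqrt(2537934641)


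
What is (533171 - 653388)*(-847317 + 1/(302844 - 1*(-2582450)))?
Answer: 293901551372034749/2885294 ≈ 1.0186e+11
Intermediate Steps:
(533171 - 653388)*(-847317 + 1/(302844 - 1*(-2582450))) = -120217*(-847317 + 1/(302844 + 2582450)) = -120217*(-847317 + 1/2885294) = -120217*(-2444758656197/2885294) = 293901551372034749/2885294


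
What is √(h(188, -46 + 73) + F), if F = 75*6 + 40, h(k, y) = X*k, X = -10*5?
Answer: 9*I*√110 ≈ 94.393*I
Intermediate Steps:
X = -50
h(k, y) = -50*k
F = 490 (F = 450 + 40 = 490)
√(h(188, -46 + 73) + F) = √(-50*188 + 490) = √(-9400 + 490) = √(-8910) = 9*I*√110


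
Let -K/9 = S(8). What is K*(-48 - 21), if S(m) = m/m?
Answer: 621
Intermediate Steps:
S(m) = 1
K = -9 (K = -9*1 = -9)
K*(-48 - 21) = -9*(-48 - 21) = -9*(-69) = 621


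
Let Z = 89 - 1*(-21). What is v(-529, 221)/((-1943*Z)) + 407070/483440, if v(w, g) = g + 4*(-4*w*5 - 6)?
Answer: 3322432631/5166281560 ≈ 0.64310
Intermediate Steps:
Z = 110 (Z = 89 + 21 = 110)
v(w, g) = -24 + g - 80*w (v(w, g) = g + 4*(-20*w - 6) = g + 4*(-6 - 20*w) = g + (-24 - 80*w) = -24 + g - 80*w)
v(-529, 221)/((-1943*Z)) + 407070/483440 = (-24 + 221 - 80*(-529))/((-1943*110)) + 407070/483440 = (-24 + 221 + 42320)/(-213730) + 407070*(1/483440) = 42517*(-1/213730) + 40707/48344 = -42517/213730 + 40707/48344 = 3322432631/5166281560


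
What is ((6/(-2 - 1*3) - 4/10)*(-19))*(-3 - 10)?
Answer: -1976/5 ≈ -395.20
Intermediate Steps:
((6/(-2 - 1*3) - 4/10)*(-19))*(-3 - 10) = ((6/(-2 - 3) - 4*⅒)*(-19))*(-13) = ((6/(-5) - ⅖)*(-19))*(-13) = ((6*(-⅕) - ⅖)*(-19))*(-13) = ((-6/5 - ⅖)*(-19))*(-13) = -8/5*(-19)*(-13) = (152/5)*(-13) = -1976/5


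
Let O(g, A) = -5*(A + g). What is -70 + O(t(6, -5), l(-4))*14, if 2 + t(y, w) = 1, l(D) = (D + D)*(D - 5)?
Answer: -5040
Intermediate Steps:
l(D) = 2*D*(-5 + D) (l(D) = (2*D)*(-5 + D) = 2*D*(-5 + D))
t(y, w) = -1 (t(y, w) = -2 + 1 = -1)
O(g, A) = -5*A - 5*g
-70 + O(t(6, -5), l(-4))*14 = -70 + (-10*(-4)*(-5 - 4) - 5*(-1))*14 = -70 + (-10*(-4)*(-9) + 5)*14 = -70 + (-5*72 + 5)*14 = -70 + (-360 + 5)*14 = -70 - 355*14 = -70 - 4970 = -5040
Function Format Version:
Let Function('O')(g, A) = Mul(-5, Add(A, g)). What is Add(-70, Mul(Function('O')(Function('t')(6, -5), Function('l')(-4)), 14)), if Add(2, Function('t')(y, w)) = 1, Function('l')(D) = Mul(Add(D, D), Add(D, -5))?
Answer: -5040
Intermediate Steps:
Function('l')(D) = Mul(2, D, Add(-5, D)) (Function('l')(D) = Mul(Mul(2, D), Add(-5, D)) = Mul(2, D, Add(-5, D)))
Function('t')(y, w) = -1 (Function('t')(y, w) = Add(-2, 1) = -1)
Function('O')(g, A) = Add(Mul(-5, A), Mul(-5, g))
Add(-70, Mul(Function('O')(Function('t')(6, -5), Function('l')(-4)), 14)) = Add(-70, Mul(Add(Mul(-5, Mul(2, -4, Add(-5, -4))), Mul(-5, -1)), 14)) = Add(-70, Mul(Add(Mul(-5, Mul(2, -4, -9)), 5), 14)) = Add(-70, Mul(Add(Mul(-5, 72), 5), 14)) = Add(-70, Mul(Add(-360, 5), 14)) = Add(-70, Mul(-355, 14)) = Add(-70, -4970) = -5040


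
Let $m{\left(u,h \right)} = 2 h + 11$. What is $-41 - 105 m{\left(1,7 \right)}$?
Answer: $-2666$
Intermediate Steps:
$m{\left(u,h \right)} = 11 + 2 h$
$-41 - 105 m{\left(1,7 \right)} = -41 - 105 \left(11 + 2 \cdot 7\right) = -41 - 105 \left(11 + 14\right) = -41 - 2625 = -2666$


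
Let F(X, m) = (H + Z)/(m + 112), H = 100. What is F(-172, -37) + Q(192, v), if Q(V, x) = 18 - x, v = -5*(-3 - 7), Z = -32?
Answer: -2332/75 ≈ -31.093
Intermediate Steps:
F(X, m) = 68/(112 + m) (F(X, m) = (100 - 32)/(m + 112) = 68/(112 + m))
v = 50 (v = -5*(-10) = 50)
F(-172, -37) + Q(192, v) = 68/(112 - 37) + (18 - 1*50) = 68/75 + (18 - 50) = 68*(1/75) - 32 = 68/75 - 32 = -2332/75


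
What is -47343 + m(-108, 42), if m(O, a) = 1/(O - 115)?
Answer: -10557490/223 ≈ -47343.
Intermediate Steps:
m(O, a) = 1/(-115 + O)
-47343 + m(-108, 42) = -47343 + 1/(-115 - 108) = -47343 + 1/(-223) = -47343 - 1/223 = -10557490/223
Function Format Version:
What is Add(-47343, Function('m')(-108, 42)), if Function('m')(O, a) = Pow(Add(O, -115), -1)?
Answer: Rational(-10557490, 223) ≈ -47343.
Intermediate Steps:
Function('m')(O, a) = Pow(Add(-115, O), -1)
Add(-47343, Function('m')(-108, 42)) = Add(-47343, Pow(Add(-115, -108), -1)) = Add(-47343, Pow(-223, -1)) = Add(-47343, Rational(-1, 223)) = Rational(-10557490, 223)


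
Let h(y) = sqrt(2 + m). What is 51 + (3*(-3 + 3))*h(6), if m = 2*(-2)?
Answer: 51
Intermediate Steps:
m = -4
h(y) = I*sqrt(2) (h(y) = sqrt(2 - 4) = sqrt(-2) = I*sqrt(2))
51 + (3*(-3 + 3))*h(6) = 51 + (3*(-3 + 3))*(I*sqrt(2)) = 51 + (3*0)*(I*sqrt(2)) = 51 + 0*(I*sqrt(2)) = 51 + 0 = 51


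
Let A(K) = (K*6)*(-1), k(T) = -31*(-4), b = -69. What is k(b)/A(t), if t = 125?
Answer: -62/375 ≈ -0.16533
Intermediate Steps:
k(T) = 124
A(K) = -6*K (A(K) = (6*K)*(-1) = -6*K)
k(b)/A(t) = 124/((-6*125)) = 124/(-750) = 124*(-1/750) = -62/375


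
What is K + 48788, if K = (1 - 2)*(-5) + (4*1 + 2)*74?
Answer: 49237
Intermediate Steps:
K = 449 (K = -1*(-5) + (4 + 2)*74 = 5 + 6*74 = 5 + 444 = 449)
K + 48788 = 449 + 48788 = 49237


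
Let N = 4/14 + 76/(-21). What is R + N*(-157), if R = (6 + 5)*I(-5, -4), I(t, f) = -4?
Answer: 1438/3 ≈ 479.33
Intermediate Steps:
N = -10/3 (N = 4*(1/14) + 76*(-1/21) = 2/7 - 76/21 = -10/3 ≈ -3.3333)
R = -44 (R = (6 + 5)*(-4) = 11*(-4) = -44)
R + N*(-157) = -44 - 10/3*(-157) = -44 + 1570/3 = 1438/3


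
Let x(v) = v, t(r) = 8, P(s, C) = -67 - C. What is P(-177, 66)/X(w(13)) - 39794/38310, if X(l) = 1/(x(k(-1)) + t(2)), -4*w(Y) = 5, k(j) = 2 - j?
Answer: -28043662/19155 ≈ -1464.0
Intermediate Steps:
w(Y) = -5/4 (w(Y) = -1/4*5 = -5/4)
X(l) = 1/11 (X(l) = 1/((2 - 1*(-1)) + 8) = 1/((2 + 1) + 8) = 1/(3 + 8) = 1/11)
P(-177, 66)/X(w(13)) - 39794/38310 = (-67 - 1*66)/(1/11) - 39794/38310 = (-67 - 66)*11 - 39794*1/38310 = -133*11 - 19897/19155 = -1463 - 19897/19155 = -28043662/19155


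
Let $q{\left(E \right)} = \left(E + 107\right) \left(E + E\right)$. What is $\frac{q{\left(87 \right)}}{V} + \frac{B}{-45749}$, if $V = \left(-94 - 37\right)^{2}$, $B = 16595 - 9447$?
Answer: $\frac{1421636416}{785098589} \approx 1.8108$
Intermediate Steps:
$q{\left(E \right)} = 2 E \left(107 + E\right)$ ($q{\left(E \right)} = \left(107 + E\right) 2 E = 2 E \left(107 + E\right)$)
$B = 7148$
$V = 17161$ ($V = \left(-131\right)^{2} = 17161$)
$\frac{q{\left(87 \right)}}{V} + \frac{B}{-45749} = \frac{2 \cdot 87 \left(107 + 87\right)}{17161} + \frac{7148}{-45749} = 2 \cdot 87 \cdot 194 \cdot \frac{1}{17161} + 7148 \left(- \frac{1}{45749}\right) = 33756 \cdot \frac{1}{17161} - \frac{7148}{45749} = \frac{33756}{17161} - \frac{7148}{45749} = \frac{1421636416}{785098589}$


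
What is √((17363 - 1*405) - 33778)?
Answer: 58*I*√5 ≈ 129.69*I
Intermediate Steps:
√((17363 - 1*405) - 33778) = √((17363 - 405) - 33778) = √(16958 - 33778) = √(-16820) = 58*I*√5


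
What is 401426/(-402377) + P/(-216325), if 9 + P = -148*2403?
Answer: 56268107731/87044204525 ≈ 0.64643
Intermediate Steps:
P = -355653 (P = -9 - 148*2403 = -9 - 355644 = -355653)
401426/(-402377) + P/(-216325) = 401426/(-402377) - 355653/(-216325) = 401426*(-1/402377) - 355653*(-1/216325) = -401426/402377 + 355653/216325 = 56268107731/87044204525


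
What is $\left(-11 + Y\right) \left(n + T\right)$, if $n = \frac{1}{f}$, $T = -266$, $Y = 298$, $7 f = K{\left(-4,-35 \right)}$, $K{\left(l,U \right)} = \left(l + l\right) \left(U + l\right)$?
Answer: $- \frac{23816695}{312} \approx -76336.0$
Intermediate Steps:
$K{\left(l,U \right)} = 2 l \left(U + l\right)$
$f = \frac{312}{7}$ ($f = \frac{2 \left(-4\right) \left(-35 - 4\right)}{7} = \frac{2 \left(-4\right) \left(-39\right)}{7} = \frac{1}{7} \cdot 312 = \frac{312}{7} \approx 44.571$)
$n = \frac{7}{312}$ ($n = \frac{1}{\frac{312}{7}} = \frac{7}{312} \approx 0.022436$)
$\left(-11 + Y\right) \left(n + T\right) = \left(-11 + 298\right) \left(\frac{7}{312} - 266\right) = 287 \left(- \frac{82985}{312}\right) = - \frac{23816695}{312}$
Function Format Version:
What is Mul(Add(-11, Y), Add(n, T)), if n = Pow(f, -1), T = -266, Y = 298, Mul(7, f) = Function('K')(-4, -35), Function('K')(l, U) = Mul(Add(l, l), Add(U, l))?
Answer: Rational(-23816695, 312) ≈ -76336.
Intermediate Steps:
Function('K')(l, U) = Mul(2, l, Add(U, l)) (Function('K')(l, U) = Mul(Mul(2, l), Add(U, l)) = Mul(2, l, Add(U, l)))
f = Rational(312, 7) (f = Mul(Rational(1, 7), Mul(2, -4, Add(-35, -4))) = Mul(Rational(1, 7), Mul(2, -4, -39)) = Mul(Rational(1, 7), 312) = Rational(312, 7) ≈ 44.571)
n = Rational(7, 312) (n = Pow(Rational(312, 7), -1) = Rational(7, 312) ≈ 0.022436)
Mul(Add(-11, Y), Add(n, T)) = Mul(Add(-11, 298), Add(Rational(7, 312), -266)) = Mul(287, Rational(-82985, 312)) = Rational(-23816695, 312)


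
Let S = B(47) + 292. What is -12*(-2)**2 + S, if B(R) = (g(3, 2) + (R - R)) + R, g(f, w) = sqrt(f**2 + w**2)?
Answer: 291 + sqrt(13) ≈ 294.61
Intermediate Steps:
B(R) = R + sqrt(13) (B(R) = (sqrt(3**2 + 2**2) + (R - R)) + R = (sqrt(9 + 4) + 0) + R = (sqrt(13) + 0) + R = sqrt(13) + R = R + sqrt(13))
S = 339 + sqrt(13) (S = (47 + sqrt(13)) + 292 = 339 + sqrt(13) ≈ 342.61)
-12*(-2)**2 + S = -12*(-2)**2 + (339 + sqrt(13)) = -12*4 + (339 + sqrt(13)) = -48 + (339 + sqrt(13)) = 291 + sqrt(13)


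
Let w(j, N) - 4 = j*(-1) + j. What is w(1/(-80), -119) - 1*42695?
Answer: -42691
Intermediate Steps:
w(j, N) = 4 (w(j, N) = 4 + (j*(-1) + j) = 4 + (-j + j) = 4 + 0 = 4)
w(1/(-80), -119) - 1*42695 = 4 - 1*42695 = 4 - 42695 = -42691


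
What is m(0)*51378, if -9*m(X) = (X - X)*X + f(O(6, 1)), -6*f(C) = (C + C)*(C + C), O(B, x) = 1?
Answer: 34252/9 ≈ 3805.8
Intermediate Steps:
f(C) = -2*C²/3 (f(C) = -(C + C)*(C + C)/6 = -2*C*2*C/6 = -2*C²/3)
m(X) = 2/27 (m(X) = -((X - X)*X - ⅔*1²)/9 = -(0*X - ⅔*1)/9 = -(0 - ⅔)/9 = -⅑*(-⅔) = 2/27)
m(0)*51378 = (2/27)*51378 = 34252/9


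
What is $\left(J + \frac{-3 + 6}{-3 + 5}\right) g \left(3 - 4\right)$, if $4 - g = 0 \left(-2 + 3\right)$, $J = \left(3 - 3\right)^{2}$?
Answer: $-6$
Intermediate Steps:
$J = 0$ ($J = 0^{2} = 0$)
$g = 4$ ($g = 4 - 0 \left(-2 + 3\right) = 4 - 0 \cdot 1 = 4 - 0 = 4 + 0 = 4$)
$\left(J + \frac{-3 + 6}{-3 + 5}\right) g \left(3 - 4\right) = \left(0 + \frac{-3 + 6}{-3 + 5}\right) 4 \left(3 - 4\right) = \left(0 + \frac{3}{2}\right) 4 \left(-1\right) = \frac{3}{2} \cdot 4 \left(-1\right) = 6 \left(-1\right) = -6$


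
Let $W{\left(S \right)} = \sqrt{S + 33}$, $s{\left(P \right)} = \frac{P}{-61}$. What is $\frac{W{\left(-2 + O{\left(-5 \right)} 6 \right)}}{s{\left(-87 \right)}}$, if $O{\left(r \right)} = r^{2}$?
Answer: $\frac{61 \sqrt{181}}{87} \approx 9.433$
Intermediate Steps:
$s{\left(P \right)} = - \frac{P}{61}$ ($s{\left(P \right)} = P \left(- \frac{1}{61}\right) = - \frac{P}{61}$)
$W{\left(S \right)} = \sqrt{33 + S}$
$\frac{W{\left(-2 + O{\left(-5 \right)} 6 \right)}}{s{\left(-87 \right)}} = \frac{\sqrt{33 - \left(2 - \left(-5\right)^{2} \cdot 6\right)}}{\left(- \frac{1}{61}\right) \left(-87\right)} = \frac{\sqrt{33 + \left(-2 + 25 \cdot 6\right)}}{\frac{87}{61}} = \sqrt{33 + \left(-2 + 150\right)} \frac{61}{87} = \sqrt{33 + 148} \cdot \frac{61}{87} = \sqrt{181} \cdot \frac{61}{87} = \frac{61 \sqrt{181}}{87}$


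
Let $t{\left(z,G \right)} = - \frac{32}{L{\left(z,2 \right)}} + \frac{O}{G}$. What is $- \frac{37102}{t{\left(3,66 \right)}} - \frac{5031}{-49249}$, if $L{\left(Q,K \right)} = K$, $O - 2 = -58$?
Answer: $\frac{30150799185}{13691222} \approx 2202.2$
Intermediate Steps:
$O = -56$ ($O = 2 - 58 = -56$)
$t{\left(z,G \right)} = -16 - \frac{56}{G}$ ($t{\left(z,G \right)} = - \frac{32}{2} - \frac{56}{G} = \left(-32\right) \frac{1}{2} - \frac{56}{G} = -16 - \frac{56}{G}$)
$- \frac{37102}{t{\left(3,66 \right)}} - \frac{5031}{-49249} = - \frac{37102}{-16 - \frac{56}{66}} - \frac{5031}{-49249} = - \frac{37102}{-16 - \frac{28}{33}} - - \frac{5031}{49249} = - \frac{37102}{-16 - \frac{28}{33}} + \frac{5031}{49249} = - \frac{37102}{- \frac{556}{33}} + \frac{5031}{49249} = \left(-37102\right) \left(- \frac{33}{556}\right) + \frac{5031}{49249} = \frac{612183}{278} + \frac{5031}{49249} = \frac{30150799185}{13691222}$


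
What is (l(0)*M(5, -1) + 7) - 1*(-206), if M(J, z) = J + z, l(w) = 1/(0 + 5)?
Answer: 1069/5 ≈ 213.80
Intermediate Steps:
l(w) = ⅕ (l(w) = 1/5 = ⅕)
(l(0)*M(5, -1) + 7) - 1*(-206) = ((5 - 1)/5 + 7) - 1*(-206) = ((⅕)*4 + 7) + 206 = (⅘ + 7) + 206 = 39/5 + 206 = 1069/5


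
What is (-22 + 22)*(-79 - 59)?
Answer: 0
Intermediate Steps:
(-22 + 22)*(-79 - 59) = 0*(-138) = 0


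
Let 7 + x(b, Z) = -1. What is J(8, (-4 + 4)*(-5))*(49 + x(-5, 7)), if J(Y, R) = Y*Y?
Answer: 2624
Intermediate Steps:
x(b, Z) = -8 (x(b, Z) = -7 - 1 = -8)
J(Y, R) = Y²
J(8, (-4 + 4)*(-5))*(49 + x(-5, 7)) = 8²*(49 - 8) = 64*41 = 2624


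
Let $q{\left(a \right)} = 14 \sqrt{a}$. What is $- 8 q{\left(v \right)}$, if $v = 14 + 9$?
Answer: $- 112 \sqrt{23} \approx -537.13$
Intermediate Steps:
$v = 23$
$- 8 q{\left(v \right)} = - 8 \cdot 14 \sqrt{23} = - 112 \sqrt{23}$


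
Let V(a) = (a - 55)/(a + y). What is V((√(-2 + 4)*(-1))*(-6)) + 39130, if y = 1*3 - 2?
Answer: 2778357/71 - 336*√2/71 ≈ 39125.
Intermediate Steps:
y = 1 (y = 3 - 2 = 1)
V(a) = (-55 + a)/(1 + a) (V(a) = (a - 55)/(a + 1) = (-55 + a)/(1 + a))
V((√(-2 + 4)*(-1))*(-6)) + 39130 = (-55 + (√(-2 + 4)*(-1))*(-6))/(1 + (√(-2 + 4)*(-1))*(-6)) + 39130 = (-55 + (√2*(-1))*(-6))/(1 + (√2*(-1))*(-6)) + 39130 = (-55 - √2*(-6))/(1 - √2*(-6)) + 39130 = (-55 + 6*√2)/(1 + 6*√2) + 39130 = 39130 + (-55 + 6*√2)/(1 + 6*√2)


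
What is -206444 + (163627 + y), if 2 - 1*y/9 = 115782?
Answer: -1084837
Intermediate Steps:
y = -1042020 (y = 18 - 9*115782 = 18 - 1042038 = -1042020)
-206444 + (163627 + y) = -206444 + (163627 - 1042020) = -206444 - 878393 = -1084837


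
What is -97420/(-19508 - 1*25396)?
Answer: 24355/11226 ≈ 2.1695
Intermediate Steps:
-97420/(-19508 - 1*25396) = -97420/(-19508 - 25396) = -97420/(-44904) = -97420*(-1/44904) = 24355/11226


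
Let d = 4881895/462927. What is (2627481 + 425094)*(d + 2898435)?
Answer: 1365283197627478500/154309 ≈ 8.8477e+12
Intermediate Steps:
d = 4881895/462927 (d = 4881895*(1/462927) = 4881895/462927 ≈ 10.546)
(2627481 + 425094)*(d + 2898435) = (2627481 + 425094)*(4881895/462927 + 2898435) = 3052575*(1341768701140/462927) = 1365283197627478500/154309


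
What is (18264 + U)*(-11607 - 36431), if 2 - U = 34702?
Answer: 789552568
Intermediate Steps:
U = -34700 (U = 2 - 1*34702 = 2 - 34702 = -34700)
(18264 + U)*(-11607 - 36431) = (18264 - 34700)*(-11607 - 36431) = -16436*(-48038) = 789552568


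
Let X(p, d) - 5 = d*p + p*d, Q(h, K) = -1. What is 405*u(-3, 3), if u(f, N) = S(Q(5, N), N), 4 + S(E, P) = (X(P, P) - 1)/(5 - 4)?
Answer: 7290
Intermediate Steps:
X(p, d) = 5 + 2*d*p (X(p, d) = 5 + (d*p + p*d) = 5 + (d*p + d*p) = 5 + 2*d*p)
S(E, P) = 2*P² (S(E, P) = -4 + ((5 + 2*P*P) - 1)/(5 - 4) = -4 + ((5 + 2*P²) - 1)/1 = -4 + (4 + 2*P²)*1 = -4 + (4 + 2*P²) = 2*P²)
u(f, N) = 2*N²
405*u(-3, 3) = 405*(2*3²) = 405*(2*9) = 405*18 = 7290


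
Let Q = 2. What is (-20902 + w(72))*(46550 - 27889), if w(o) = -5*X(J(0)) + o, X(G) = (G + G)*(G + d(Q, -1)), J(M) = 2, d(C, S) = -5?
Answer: -387588970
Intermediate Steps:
X(G) = 2*G*(-5 + G) (X(G) = (G + G)*(G - 5) = (2*G)*(-5 + G) = 2*G*(-5 + G))
w(o) = 60 + o (w(o) = -10*2*(-5 + 2) + o = -10*2*(-3) + o = -5*(-12) + o = 60 + o)
(-20902 + w(72))*(46550 - 27889) = (-20902 + (60 + 72))*(46550 - 27889) = (-20902 + 132)*18661 = -20770*18661 = -387588970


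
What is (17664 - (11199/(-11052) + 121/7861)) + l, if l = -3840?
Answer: 400370888725/28959924 ≈ 13825.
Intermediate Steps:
(17664 - (11199/(-11052) + 121/7861)) + l = (17664 - (11199/(-11052) + 121/7861)) - 3840 = (17664 - (11199*(-1/11052) + 121*(1/7861))) - 3840 = (17664 - (-3733/3684 + 121/7861)) - 3840 = (17664 - 1*(-28899349/28959924)) - 3840 = (17664 + 28899349/28959924) - 3840 = 511576996885/28959924 - 3840 = 400370888725/28959924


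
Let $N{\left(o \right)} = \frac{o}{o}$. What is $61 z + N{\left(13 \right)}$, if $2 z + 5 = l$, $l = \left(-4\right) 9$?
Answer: $- \frac{2499}{2} \approx -1249.5$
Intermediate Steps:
$l = -36$
$z = - \frac{41}{2}$ ($z = - \frac{5}{2} + \frac{1}{2} \left(-36\right) = - \frac{5}{2} - 18 = - \frac{41}{2} \approx -20.5$)
$N{\left(o \right)} = 1$
$61 z + N{\left(13 \right)} = 61 \left(- \frac{41}{2}\right) + 1 = - \frac{2501}{2} + 1 = - \frac{2499}{2}$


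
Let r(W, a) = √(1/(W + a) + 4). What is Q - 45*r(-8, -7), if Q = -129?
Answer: -129 - 3*√885 ≈ -218.25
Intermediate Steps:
r(W, a) = √(4 + 1/(W + a))
Q - 45*r(-8, -7) = -129 - 45*√59*√(-1/(-8 - 7)) = -129 - 45*√59*√(-1/(-15)) = -129 - 45*√885/15 = -129 - 3*√885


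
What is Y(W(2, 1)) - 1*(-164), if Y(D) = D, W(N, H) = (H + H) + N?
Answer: 168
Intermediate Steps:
W(N, H) = N + 2*H (W(N, H) = 2*H + N = N + 2*H)
Y(W(2, 1)) - 1*(-164) = (2 + 2*1) - 1*(-164) = (2 + 2) + 164 = 4 + 164 = 168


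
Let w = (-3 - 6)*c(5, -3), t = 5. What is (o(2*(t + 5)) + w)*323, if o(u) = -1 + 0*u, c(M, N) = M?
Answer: -14858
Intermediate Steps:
w = -45 (w = (-3 - 6)*5 = -9*5 = -45)
o(u) = -1 (o(u) = -1 + 0 = -1)
(o(2*(t + 5)) + w)*323 = (-1 - 45)*323 = -46*323 = -14858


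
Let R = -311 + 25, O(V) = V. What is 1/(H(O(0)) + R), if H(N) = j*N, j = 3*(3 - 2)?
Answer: -1/286 ≈ -0.0034965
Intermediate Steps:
j = 3 (j = 3*1 = 3)
H(N) = 3*N
R = -286
1/(H(O(0)) + R) = 1/(3*0 - 286) = 1/(0 - 286) = 1/(-286) = -1/286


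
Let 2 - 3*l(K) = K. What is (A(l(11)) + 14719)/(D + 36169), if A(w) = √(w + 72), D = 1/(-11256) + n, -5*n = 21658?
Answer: 828385320/1791808867 + 56280*√69/1791808867 ≈ 0.46258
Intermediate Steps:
n = -21658/5 (n = -⅕*21658 = -21658/5 ≈ -4331.6)
l(K) = ⅔ - K/3
D = -243782453/56280 (D = 1/(-11256) - 21658/5 = -1/11256 - 21658/5 = -243782453/56280 ≈ -4331.6)
A(w) = √(72 + w)
(A(l(11)) + 14719)/(D + 36169) = (√(72 + (⅔ - ⅓*11)) + 14719)/(-243782453/56280 + 36169) = (√(72 + (⅔ - 11/3)) + 14719)/(1791808867/56280) = (√(72 - 3) + 14719)*(56280/1791808867) = (√69 + 14719)*(56280/1791808867) = (14719 + √69)*(56280/1791808867) = 828385320/1791808867 + 56280*√69/1791808867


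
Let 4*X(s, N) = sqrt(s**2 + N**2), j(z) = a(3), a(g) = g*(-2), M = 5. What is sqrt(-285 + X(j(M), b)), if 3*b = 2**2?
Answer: sqrt(-10260 + 6*sqrt(85))/6 ≈ 16.836*I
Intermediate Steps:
b = 4/3 (b = (1/3)*2**2 = (1/3)*4 = 4/3 ≈ 1.3333)
a(g) = -2*g
j(z) = -6 (j(z) = -2*3 = -6)
X(s, N) = sqrt(N**2 + s**2)/4 (X(s, N) = sqrt(s**2 + N**2)/4 = sqrt(N**2 + s**2)/4)
sqrt(-285 + X(j(M), b)) = sqrt(-285 + sqrt((4/3)**2 + (-6)**2)/4) = sqrt(-285 + sqrt(16/9 + 36)/4) = sqrt(-285 + sqrt(340/9)/4) = sqrt(-285 + (2*sqrt(85)/3)/4) = sqrt(-285 + sqrt(85)/6)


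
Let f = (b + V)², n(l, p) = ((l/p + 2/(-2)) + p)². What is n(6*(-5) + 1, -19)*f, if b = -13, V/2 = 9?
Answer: 3080025/361 ≈ 8531.9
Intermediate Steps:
V = 18 (V = 2*9 = 18)
n(l, p) = (-1 + p + l/p)² (n(l, p) = ((l/p + 2*(-½)) + p)² = ((l/p - 1) + p)² = ((-1 + l/p) + p)² = (-1 + p + l/p)²)
f = 25 (f = (-13 + 18)² = 5² = 25)
n(6*(-5) + 1, -19)*f = (((6*(-5) + 1) + (-19)² - 1*(-19))²/(-19)²)*25 = (((-30 + 1) + 361 + 19)²/361)*25 = ((-29 + 361 + 19)²/361)*25 = ((1/361)*351²)*25 = ((1/361)*123201)*25 = (123201/361)*25 = 3080025/361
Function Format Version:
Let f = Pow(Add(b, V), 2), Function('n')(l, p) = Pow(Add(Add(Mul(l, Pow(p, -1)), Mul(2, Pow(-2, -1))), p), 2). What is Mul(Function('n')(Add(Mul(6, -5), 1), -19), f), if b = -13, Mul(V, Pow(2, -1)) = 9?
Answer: Rational(3080025, 361) ≈ 8531.9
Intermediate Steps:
V = 18 (V = Mul(2, 9) = 18)
Function('n')(l, p) = Pow(Add(-1, p, Mul(l, Pow(p, -1))), 2) (Function('n')(l, p) = Pow(Add(Add(Mul(l, Pow(p, -1)), Mul(2, Rational(-1, 2))), p), 2) = Pow(Add(Add(Mul(l, Pow(p, -1)), -1), p), 2) = Pow(Add(Add(-1, Mul(l, Pow(p, -1))), p), 2) = Pow(Add(-1, p, Mul(l, Pow(p, -1))), 2))
f = 25 (f = Pow(Add(-13, 18), 2) = Pow(5, 2) = 25)
Mul(Function('n')(Add(Mul(6, -5), 1), -19), f) = Mul(Mul(Pow(-19, -2), Pow(Add(Add(Mul(6, -5), 1), Pow(-19, 2), Mul(-1, -19)), 2)), 25) = Mul(Mul(Rational(1, 361), Pow(Add(Add(-30, 1), 361, 19), 2)), 25) = Mul(Mul(Rational(1, 361), Pow(Add(-29, 361, 19), 2)), 25) = Mul(Mul(Rational(1, 361), Pow(351, 2)), 25) = Mul(Mul(Rational(1, 361), 123201), 25) = Mul(Rational(123201, 361), 25) = Rational(3080025, 361)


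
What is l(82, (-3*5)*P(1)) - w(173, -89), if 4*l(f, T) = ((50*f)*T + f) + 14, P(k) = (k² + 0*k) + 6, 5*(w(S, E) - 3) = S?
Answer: -538193/5 ≈ -1.0764e+5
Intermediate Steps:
w(S, E) = 3 + S/5
P(k) = 6 + k² (P(k) = (k² + 0) + 6 = k² + 6 = 6 + k²)
l(f, T) = 7/2 + f/4 + 25*T*f/2 (l(f, T) = (((50*f)*T + f) + 14)/4 = ((50*T*f + f) + 14)/4 = ((f + 50*T*f) + 14)/4 = (14 + f + 50*T*f)/4 = 7/2 + f/4 + 25*T*f/2)
l(82, (-3*5)*P(1)) - w(173, -89) = (7/2 + (¼)*82 + (25/2)*((-3*5)*(6 + 1²))*82) - (3 + (⅕)*173) = (7/2 + 41/2 + (25/2)*(-15*(6 + 1))*82) - (3 + 173/5) = (7/2 + 41/2 + (25/2)*(-15*7)*82) - 1*188/5 = (7/2 + 41/2 + (25/2)*(-105)*82) - 188/5 = (7/2 + 41/2 - 107625) - 188/5 = -107601 - 188/5 = -538193/5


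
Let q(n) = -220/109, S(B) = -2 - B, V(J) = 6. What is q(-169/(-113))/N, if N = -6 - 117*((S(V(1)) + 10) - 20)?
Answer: -11/11445 ≈ -0.00096112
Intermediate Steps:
q(n) = -220/109 (q(n) = -220*1/109 = -220/109)
N = 2100 (N = -6 - 117*(((-2 - 1*6) + 10) - 20) = -6 - 117*(((-2 - 6) + 10) - 20) = -6 - 117*((-8 + 10) - 20) = -6 - 117*(2 - 20) = -6 - 117*(-18) = -6 + 2106 = 2100)
q(-169/(-113))/N = -220/109/2100 = -220/109*1/2100 = -11/11445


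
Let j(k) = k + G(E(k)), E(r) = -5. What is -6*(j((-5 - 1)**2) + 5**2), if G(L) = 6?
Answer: -402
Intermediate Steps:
j(k) = 6 + k (j(k) = k + 6 = 6 + k)
-6*(j((-5 - 1)**2) + 5**2) = -6*((6 + (-5 - 1)**2) + 5**2) = -6*((6 + (-6)**2) + 25) = -6*((6 + 36) + 25) = -6*(42 + 25) = -6*67 = -402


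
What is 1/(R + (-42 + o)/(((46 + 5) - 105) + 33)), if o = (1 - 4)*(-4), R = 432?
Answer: 7/3034 ≈ 0.0023072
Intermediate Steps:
o = 12 (o = -3*(-4) = 12)
1/(R + (-42 + o)/(((46 + 5) - 105) + 33)) = 1/(432 + (-42 + 12)/(((46 + 5) - 105) + 33)) = 1/(432 - 30/((51 - 105) + 33)) = 1/(432 - 30/(-54 + 33)) = 1/(432 - 30/(-21)) = 1/(432 - 30*(-1/21)) = 1/(432 + 10/7) = 1/(3034/7) = 7/3034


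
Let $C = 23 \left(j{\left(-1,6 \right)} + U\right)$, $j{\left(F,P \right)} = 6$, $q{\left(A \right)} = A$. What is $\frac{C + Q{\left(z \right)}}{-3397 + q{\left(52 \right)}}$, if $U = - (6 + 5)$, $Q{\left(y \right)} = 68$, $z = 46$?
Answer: $\frac{47}{3345} \approx 0.014051$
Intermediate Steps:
$U = -11$ ($U = \left(-1\right) 11 = -11$)
$C = -115$ ($C = 23 \left(6 - 11\right) = 23 \left(-5\right) = -115$)
$\frac{C + Q{\left(z \right)}}{-3397 + q{\left(52 \right)}} = \frac{-115 + 68}{-3397 + 52} = - \frac{47}{-3345} = \left(-47\right) \left(- \frac{1}{3345}\right) = \frac{47}{3345}$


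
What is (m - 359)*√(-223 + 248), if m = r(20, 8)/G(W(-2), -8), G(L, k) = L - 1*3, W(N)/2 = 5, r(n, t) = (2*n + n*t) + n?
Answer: -11465/7 ≈ -1637.9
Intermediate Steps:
r(n, t) = 3*n + n*t
W(N) = 10 (W(N) = 2*5 = 10)
G(L, k) = -3 + L (G(L, k) = L - 3 = -3 + L)
m = 220/7 (m = (20*(3 + 8))/(-3 + 10) = (20*11)/7 = 220*(⅐) = 220/7 ≈ 31.429)
(m - 359)*√(-223 + 248) = (220/7 - 359)*√(-223 + 248) = -2293*√25/7 = -2293/7*5 = -11465/7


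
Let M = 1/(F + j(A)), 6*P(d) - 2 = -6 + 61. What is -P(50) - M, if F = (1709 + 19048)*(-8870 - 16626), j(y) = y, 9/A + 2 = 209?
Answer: -231269346199/24344141710 ≈ -9.5000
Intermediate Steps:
A = 1/23 (A = 9/(-2 + 209) = 9/207 = 9*(1/207) = 1/23 ≈ 0.043478)
P(d) = 19/2 (P(d) = ⅓ + (-6 + 61)/6 = ⅓ + (⅙)*55 = ⅓ + 55/6 = 19/2)
F = -529220472 (F = 20757*(-25496) = -529220472)
M = -23/12172070855 (M = 1/(-529220472 + 1/23) = 1/(-12172070855/23) = -23/12172070855 ≈ -1.8896e-9)
-P(50) - M = -1*19/2 - 1*(-23/12172070855) = -19/2 + 23/12172070855 = -231269346199/24344141710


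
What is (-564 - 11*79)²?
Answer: 2053489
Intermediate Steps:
(-564 - 11*79)² = (-564 - 869)² = (-1433)² = 2053489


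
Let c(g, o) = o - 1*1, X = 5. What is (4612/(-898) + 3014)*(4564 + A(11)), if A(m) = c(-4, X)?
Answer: 6171276640/449 ≈ 1.3744e+7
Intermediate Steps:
c(g, o) = -1 + o (c(g, o) = o - 1 = -1 + o)
A(m) = 4 (A(m) = -1 + 5 = 4)
(4612/(-898) + 3014)*(4564 + A(11)) = (4612/(-898) + 3014)*(4564 + 4) = (4612*(-1/898) + 3014)*4568 = (-2306/449 + 3014)*4568 = (1350980/449)*4568 = 6171276640/449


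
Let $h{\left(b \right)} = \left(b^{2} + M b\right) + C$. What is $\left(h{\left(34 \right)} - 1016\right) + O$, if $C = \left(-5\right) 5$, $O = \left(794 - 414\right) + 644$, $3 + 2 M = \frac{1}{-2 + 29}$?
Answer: $\frac{29393}{27} \approx 1088.6$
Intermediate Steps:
$M = - \frac{40}{27}$ ($M = - \frac{3}{2} + \frac{1}{2 \left(-2 + 29\right)} = - \frac{3}{2} + \frac{1}{2 \cdot 27} = - \frac{3}{2} + \frac{1}{2} \cdot \frac{1}{27} = - \frac{3}{2} + \frac{1}{54} = - \frac{40}{27} \approx -1.4815$)
$O = 1024$ ($O = 380 + 644 = 1024$)
$C = -25$
$h{\left(b \right)} = -25 + b^{2} - \frac{40 b}{27}$ ($h{\left(b \right)} = \left(b^{2} - \frac{40 b}{27}\right) - 25 = -25 + b^{2} - \frac{40 b}{27}$)
$\left(h{\left(34 \right)} - 1016\right) + O = \left(\left(-25 + 34^{2} - \frac{1360}{27}\right) - 1016\right) + 1024 = \left(\left(-25 + 1156 - \frac{1360}{27}\right) - 1016\right) + 1024 = \left(\frac{29177}{27} - 1016\right) + 1024 = \frac{1745}{27} + 1024 = \frac{29393}{27}$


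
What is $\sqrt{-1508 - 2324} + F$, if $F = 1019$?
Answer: $1019 + 2 i \sqrt{958} \approx 1019.0 + 61.903 i$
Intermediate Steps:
$\sqrt{-1508 - 2324} + F = \sqrt{-1508 - 2324} + 1019 = \sqrt{-3832} + 1019 = 2 i \sqrt{958} + 1019 = 1019 + 2 i \sqrt{958}$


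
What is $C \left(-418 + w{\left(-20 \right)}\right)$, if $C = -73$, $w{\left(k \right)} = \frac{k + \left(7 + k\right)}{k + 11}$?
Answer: $\frac{90739}{3} \approx 30246.0$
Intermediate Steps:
$w{\left(k \right)} = \frac{7 + 2 k}{11 + k}$
$C \left(-418 + w{\left(-20 \right)}\right) = - 73 \left(-418 + \frac{7 + 2 \left(-20\right)}{11 - 20}\right) = - 73 \left(-418 + \frac{7 - 40}{-9}\right) = - 73 \left(-418 - - \frac{11}{3}\right) = - 73 \left(-418 + \frac{11}{3}\right) = \left(-73\right) \left(- \frac{1243}{3}\right) = \frac{90739}{3}$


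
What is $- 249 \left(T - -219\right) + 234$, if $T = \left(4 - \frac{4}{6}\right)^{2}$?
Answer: $- \frac{171191}{3} \approx -57064.0$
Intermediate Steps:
$T = \frac{100}{9}$ ($T = \left(4 - \frac{2}{3}\right)^{2} = \left(\frac{10}{3}\right)^{2} = \frac{100}{9} \approx 11.111$)
$- 249 \left(T - -219\right) + 234 = - 249 \left(\frac{100}{9} - -219\right) + 234 = - 249 \left(\frac{100}{9} + 219\right) + 234 = \left(-249\right) \frac{2071}{9} + 234 = - \frac{171893}{3} + 234 = - \frac{171191}{3}$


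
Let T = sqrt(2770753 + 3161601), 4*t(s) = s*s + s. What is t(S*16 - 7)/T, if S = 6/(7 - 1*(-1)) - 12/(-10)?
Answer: 7623*sqrt(5932354)/296617700 ≈ 0.062595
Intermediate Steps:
S = 39/20 (S = 6/(7 + 1) - 12*(-1/10) = 6/8 + 6/5 = 6*(1/8) + 6/5 = 3/4 + 6/5 = 39/20 ≈ 1.9500)
t(s) = s/4 + s**2/4 (t(s) = (s*s + s)/4 = (s**2 + s)/4 = (s + s**2)/4 = s/4 + s**2/4)
T = sqrt(5932354) ≈ 2435.6
t(S*16 - 7)/T = (((39/20)*16 - 7)*(1 + ((39/20)*16 - 7))/4)/(sqrt(5932354)) = ((156/5 - 7)*(1 + (156/5 - 7))/4)*(sqrt(5932354)/5932354) = ((1/4)*(121/5)*(1 + 121/5))*(sqrt(5932354)/5932354) = ((1/4)*(121/5)*(126/5))*(sqrt(5932354)/5932354) = 7623*(sqrt(5932354)/5932354)/50 = 7623*sqrt(5932354)/296617700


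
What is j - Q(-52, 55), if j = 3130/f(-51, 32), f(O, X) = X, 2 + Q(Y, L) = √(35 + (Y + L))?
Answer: 1597/16 - √38 ≈ 93.648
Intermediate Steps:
Q(Y, L) = -2 + √(35 + L + Y) (Q(Y, L) = -2 + √(35 + (Y + L)) = -2 + √(35 + (L + Y)) = -2 + √(35 + L + Y))
j = 1565/16 (j = 3130/32 = 3130*(1/32) = 1565/16 ≈ 97.813)
j - Q(-52, 55) = 1565/16 - (-2 + √(35 + 55 - 52)) = 1565/16 - (-2 + √38) = 1565/16 + (2 - √38) = 1597/16 - √38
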